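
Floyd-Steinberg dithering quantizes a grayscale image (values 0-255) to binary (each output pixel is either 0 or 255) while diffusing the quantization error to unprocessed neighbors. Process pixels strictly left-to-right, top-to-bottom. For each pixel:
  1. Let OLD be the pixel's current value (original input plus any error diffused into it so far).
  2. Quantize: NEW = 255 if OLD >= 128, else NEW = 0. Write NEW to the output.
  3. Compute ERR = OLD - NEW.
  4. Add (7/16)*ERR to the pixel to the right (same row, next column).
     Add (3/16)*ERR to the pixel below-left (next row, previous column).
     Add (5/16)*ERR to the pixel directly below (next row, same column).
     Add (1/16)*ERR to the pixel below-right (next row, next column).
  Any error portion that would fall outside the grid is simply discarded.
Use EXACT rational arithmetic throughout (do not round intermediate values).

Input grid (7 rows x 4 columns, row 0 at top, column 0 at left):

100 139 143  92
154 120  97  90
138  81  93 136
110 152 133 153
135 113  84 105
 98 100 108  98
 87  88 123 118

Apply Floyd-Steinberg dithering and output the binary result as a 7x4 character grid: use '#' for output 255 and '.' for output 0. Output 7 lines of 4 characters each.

Answer: .#.#
#.#.
#..#
.#.#
#.#.
.#..
..#.

Derivation:
(0,0): OLD=100 → NEW=0, ERR=100
(0,1): OLD=731/4 → NEW=255, ERR=-289/4
(0,2): OLD=7129/64 → NEW=0, ERR=7129/64
(0,3): OLD=144111/1024 → NEW=255, ERR=-117009/1024
(1,0): OLD=10989/64 → NEW=255, ERR=-5331/64
(1,1): OLD=45115/512 → NEW=0, ERR=45115/512
(1,2): OLD=2366167/16384 → NEW=255, ERR=-1811753/16384
(1,3): OLD=3374993/262144 → NEW=0, ERR=3374993/262144
(2,0): OLD=1052601/8192 → NEW=255, ERR=-1036359/8192
(2,1): OLD=7143043/262144 → NEW=0, ERR=7143043/262144
(2,2): OLD=41044399/524288 → NEW=0, ERR=41044399/524288
(2,3): OLD=1403935315/8388608 → NEW=255, ERR=-735159725/8388608
(3,0): OLD=316985129/4194304 → NEW=0, ERR=316985129/4194304
(3,1): OLD=13445336439/67108864 → NEW=255, ERR=-3667423881/67108864
(3,2): OLD=127588896393/1073741824 → NEW=0, ERR=127588896393/1073741824
(3,3): OLD=3135198965055/17179869184 → NEW=255, ERR=-1245667676865/17179869184
(4,0): OLD=159311684917/1073741824 → NEW=255, ERR=-114492480203/1073741824
(4,1): OLD=655199414047/8589934592 → NEW=0, ERR=655199414047/8589934592
(4,2): OLD=37793784147263/274877906944 → NEW=255, ERR=-32300082123457/274877906944
(4,3): OLD=168703652129129/4398046511104 → NEW=0, ERR=168703652129129/4398046511104
(5,0): OLD=10854916474277/137438953472 → NEW=0, ERR=10854916474277/137438953472
(5,1): OLD=570395066695459/4398046511104 → NEW=255, ERR=-551106793636061/4398046511104
(5,2): OLD=62488853194943/2199023255552 → NEW=0, ERR=62488853194943/2199023255552
(5,3): OLD=8097697820810607/70368744177664 → NEW=0, ERR=8097697820810607/70368744177664
(6,0): OLD=6205546998432905/70368744177664 → NEW=0, ERR=6205546998432905/70368744177664
(6,1): OLD=109986124441840719/1125899906842624 → NEW=0, ERR=109986124441840719/1125899906842624
(6,2): OLD=3393251508166300665/18014398509481984 → NEW=255, ERR=-1200420111751605255/18014398509481984
(6,3): OLD=36485205499651299023/288230376151711744 → NEW=0, ERR=36485205499651299023/288230376151711744
Row 0: .#.#
Row 1: #.#.
Row 2: #..#
Row 3: .#.#
Row 4: #.#.
Row 5: .#..
Row 6: ..#.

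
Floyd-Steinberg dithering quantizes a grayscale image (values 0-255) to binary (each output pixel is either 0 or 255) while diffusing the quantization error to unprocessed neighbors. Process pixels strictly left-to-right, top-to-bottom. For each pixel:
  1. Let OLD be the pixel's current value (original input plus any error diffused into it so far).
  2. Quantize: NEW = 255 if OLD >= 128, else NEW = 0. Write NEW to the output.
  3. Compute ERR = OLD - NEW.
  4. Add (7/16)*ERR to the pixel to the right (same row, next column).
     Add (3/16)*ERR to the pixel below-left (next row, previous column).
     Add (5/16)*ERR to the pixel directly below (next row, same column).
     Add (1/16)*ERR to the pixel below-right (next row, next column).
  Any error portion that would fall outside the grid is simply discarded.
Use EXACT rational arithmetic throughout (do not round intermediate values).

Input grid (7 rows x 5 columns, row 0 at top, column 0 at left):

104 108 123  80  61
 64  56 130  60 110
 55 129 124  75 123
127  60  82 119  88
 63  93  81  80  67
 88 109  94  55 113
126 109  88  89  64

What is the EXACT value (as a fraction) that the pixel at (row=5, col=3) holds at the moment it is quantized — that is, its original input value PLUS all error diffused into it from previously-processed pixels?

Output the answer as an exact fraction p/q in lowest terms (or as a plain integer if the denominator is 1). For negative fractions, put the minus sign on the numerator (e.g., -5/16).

Answer: 11666870039636867/140737488355328

Derivation:
(0,0): OLD=104 → NEW=0, ERR=104
(0,1): OLD=307/2 → NEW=255, ERR=-203/2
(0,2): OLD=2515/32 → NEW=0, ERR=2515/32
(0,3): OLD=58565/512 → NEW=0, ERR=58565/512
(0,4): OLD=909667/8192 → NEW=0, ERR=909667/8192
(1,0): OLD=2479/32 → NEW=0, ERR=2479/32
(1,1): OLD=20329/256 → NEW=0, ERR=20329/256
(1,2): OLD=1674493/8192 → NEW=255, ERR=-414467/8192
(1,3): OLD=3255273/32768 → NEW=0, ERR=3255273/32768
(1,4): OLD=102400091/524288 → NEW=255, ERR=-31293349/524288
(2,0): OLD=385427/4096 → NEW=0, ERR=385427/4096
(2,1): OLD=24948129/131072 → NEW=255, ERR=-8475231/131072
(2,2): OLD=217034595/2097152 → NEW=0, ERR=217034595/2097152
(2,3): OLD=4595888185/33554432 → NEW=255, ERR=-3960491975/33554432
(2,4): OLD=31631206223/536870912 → NEW=0, ERR=31631206223/536870912
(3,0): OLD=302580931/2097152 → NEW=255, ERR=-232192829/2097152
(3,1): OLD=279170023/16777216 → NEW=0, ERR=279170023/16777216
(3,2): OLD=51243427645/536870912 → NEW=0, ERR=51243427645/536870912
(3,3): OLD=151815165869/1073741824 → NEW=255, ERR=-121988999251/1073741824
(3,4): OLD=847481812465/17179869184 → NEW=0, ERR=847481812465/17179869184
(4,0): OLD=8461230637/268435456 → NEW=0, ERR=8461230637/268435456
(4,1): OLD=1056277268365/8589934592 → NEW=0, ERR=1056277268365/8589934592
(4,2): OLD=19841169391139/137438953472 → NEW=255, ERR=-15205763744221/137438953472
(4,3): OLD=24866435690253/2199023255552 → NEW=0, ERR=24866435690253/2199023255552
(4,4): OLD=2823972869295067/35184372088832 → NEW=0, ERR=2823972869295067/35184372088832
(5,0): OLD=16617256612551/137438953472 → NEW=0, ERR=16617256612551/137438953472
(5,1): OLD=199615685732853/1099511627776 → NEW=255, ERR=-80759779350027/1099511627776
(5,2): OLD=1305239253684349/35184372088832 → NEW=0, ERR=1305239253684349/35184372088832
(5,3): OLD=11666870039636867/140737488355328 → NEW=0, ERR=11666870039636867/140737488355328
Target (5,3): original=55, with diffused error = 11666870039636867/140737488355328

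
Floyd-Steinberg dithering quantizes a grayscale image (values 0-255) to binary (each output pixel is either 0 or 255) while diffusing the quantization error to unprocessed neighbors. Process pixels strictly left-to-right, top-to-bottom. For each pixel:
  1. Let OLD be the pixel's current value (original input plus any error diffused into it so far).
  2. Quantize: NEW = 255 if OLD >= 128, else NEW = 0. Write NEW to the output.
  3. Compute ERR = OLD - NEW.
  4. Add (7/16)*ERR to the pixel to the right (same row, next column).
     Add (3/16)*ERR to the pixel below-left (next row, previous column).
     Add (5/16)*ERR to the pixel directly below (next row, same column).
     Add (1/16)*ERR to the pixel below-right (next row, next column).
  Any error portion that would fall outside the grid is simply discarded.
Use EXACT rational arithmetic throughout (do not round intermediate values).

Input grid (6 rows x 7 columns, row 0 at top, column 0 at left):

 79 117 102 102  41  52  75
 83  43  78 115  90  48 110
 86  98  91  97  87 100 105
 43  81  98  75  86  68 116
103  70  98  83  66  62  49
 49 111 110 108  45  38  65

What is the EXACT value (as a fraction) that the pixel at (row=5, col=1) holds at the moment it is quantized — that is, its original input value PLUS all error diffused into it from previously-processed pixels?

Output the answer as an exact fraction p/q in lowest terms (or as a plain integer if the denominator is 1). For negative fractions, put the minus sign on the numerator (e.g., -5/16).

(0,0): OLD=79 → NEW=0, ERR=79
(0,1): OLD=2425/16 → NEW=255, ERR=-1655/16
(0,2): OLD=14527/256 → NEW=0, ERR=14527/256
(0,3): OLD=519481/4096 → NEW=0, ERR=519481/4096
(0,4): OLD=6323343/65536 → NEW=0, ERR=6323343/65536
(0,5): OLD=98789353/1048576 → NEW=0, ERR=98789353/1048576
(0,6): OLD=1949816671/16777216 → NEW=0, ERR=1949816671/16777216
(1,0): OLD=22603/256 → NEW=0, ERR=22603/256
(1,1): OLD=132877/2048 → NEW=0, ERR=132877/2048
(1,2): OLD=9269009/65536 → NEW=255, ERR=-7442671/65536
(1,3): OLD=33183741/262144 → NEW=0, ERR=33183741/262144
(1,4): OLD=3374316823/16777216 → NEW=255, ERR=-903873257/16777216
(1,5): OLD=10964581575/134217728 → NEW=0, ERR=10964581575/134217728
(1,6): OLD=403612976329/2147483648 → NEW=255, ERR=-143995353911/2147483648
(2,0): OLD=4120799/32768 → NEW=0, ERR=4120799/32768
(2,1): OLD=165170309/1048576 → NEW=255, ERR=-102216571/1048576
(2,2): OLD=682034895/16777216 → NEW=0, ERR=682034895/16777216
(2,3): OLD=18407168535/134217728 → NEW=255, ERR=-15818352105/134217728
(2,4): OLD=44915751239/1073741824 → NEW=0, ERR=44915751239/1073741824
(2,5): OLD=4394279041517/34359738368 → NEW=0, ERR=4394279041517/34359738368
(2,6): OLD=79771618319179/549755813888 → NEW=255, ERR=-60416114222261/549755813888
(3,0): OLD=1074098415/16777216 → NEW=0, ERR=1074098415/16777216
(3,1): OLD=12620294467/134217728 → NEW=0, ERR=12620294467/134217728
(3,2): OLD=132769038585/1073741824 → NEW=0, ERR=132769038585/1073741824
(3,3): OLD=440884215423/4294967296 → NEW=0, ERR=440884215423/4294967296
(3,4): OLD=88288375241967/549755813888 → NEW=255, ERR=-51899357299473/549755813888
(3,5): OLD=214064834851389/4398046511104 → NEW=0, ERR=214064834851389/4398046511104
(3,6): OLD=7807051316992483/70368744177664 → NEW=0, ERR=7807051316992483/70368744177664
(4,0): OLD=302015635745/2147483648 → NEW=255, ERR=-245592694495/2147483648
(4,1): OLD=2629755210285/34359738368 → NEW=0, ERR=2629755210285/34359738368
(4,2): OLD=107339418960323/549755813888 → NEW=255, ERR=-32848313581117/549755813888
(4,3): OLD=347291549751633/4398046511104 → NEW=0, ERR=347291549751633/4398046511104
(4,4): OLD=3046531806577827/35184372088832 → NEW=0, ERR=3046531806577827/35184372088832
(4,5): OLD=146360462521088291/1125899906842624 → NEW=255, ERR=-140744013723780829/1125899906842624
(4,6): OLD=576862133979505637/18014398509481984 → NEW=0, ERR=576862133979505637/18014398509481984
(5,0): OLD=15179884951767/549755813888 → NEW=0, ERR=15179884951767/549755813888
(5,1): OLD=565794633208093/4398046511104 → NEW=255, ERR=-555707227123427/4398046511104
Target (5,1): original=111, with diffused error = 565794633208093/4398046511104

Answer: 565794633208093/4398046511104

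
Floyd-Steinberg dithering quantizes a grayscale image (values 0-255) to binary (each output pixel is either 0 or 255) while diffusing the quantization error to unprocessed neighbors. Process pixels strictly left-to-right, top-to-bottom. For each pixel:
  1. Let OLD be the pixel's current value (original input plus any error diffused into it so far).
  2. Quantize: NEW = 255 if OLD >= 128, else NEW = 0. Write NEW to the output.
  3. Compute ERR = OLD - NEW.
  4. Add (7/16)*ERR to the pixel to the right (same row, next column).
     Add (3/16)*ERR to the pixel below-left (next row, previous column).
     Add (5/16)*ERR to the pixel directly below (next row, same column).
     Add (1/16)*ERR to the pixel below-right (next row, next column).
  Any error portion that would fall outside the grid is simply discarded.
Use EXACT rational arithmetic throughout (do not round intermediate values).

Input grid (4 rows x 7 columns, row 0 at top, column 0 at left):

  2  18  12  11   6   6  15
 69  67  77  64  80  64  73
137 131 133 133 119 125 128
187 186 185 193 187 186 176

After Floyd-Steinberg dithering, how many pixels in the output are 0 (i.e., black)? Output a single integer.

(0,0): OLD=2 → NEW=0, ERR=2
(0,1): OLD=151/8 → NEW=0, ERR=151/8
(0,2): OLD=2593/128 → NEW=0, ERR=2593/128
(0,3): OLD=40679/2048 → NEW=0, ERR=40679/2048
(0,4): OLD=481361/32768 → NEW=0, ERR=481361/32768
(0,5): OLD=6515255/524288 → NEW=0, ERR=6515255/524288
(0,6): OLD=171435905/8388608 → NEW=0, ERR=171435905/8388608
(1,0): OLD=9365/128 → NEW=0, ERR=9365/128
(1,1): OLD=111443/1024 → NEW=0, ERR=111443/1024
(1,2): OLD=4451471/32768 → NEW=255, ERR=-3904369/32768
(1,3): OLD=2896515/131072 → NEW=0, ERR=2896515/131072
(1,4): OLD=820659529/8388608 → NEW=0, ERR=820659529/8388608
(1,5): OLD=7746653913/67108864 → NEW=0, ERR=7746653913/67108864
(1,6): OLD=140301119383/1073741824 → NEW=255, ERR=-133503045737/1073741824
(2,0): OLD=2953537/16384 → NEW=255, ERR=-1224383/16384
(2,1): OLD=60055579/524288 → NEW=0, ERR=60055579/524288
(2,2): OLD=1315541393/8388608 → NEW=255, ERR=-823553647/8388608
(2,3): OLD=7237713609/67108864 → NEW=0, ERR=7237713609/67108864
(2,4): OLD=117994315449/536870912 → NEW=255, ERR=-18907767111/536870912
(2,5): OLD=2207042503987/17179869184 → NEW=255, ERR=-2173824137933/17179869184
(2,6): OLD=11270502866069/274877906944 → NEW=0, ERR=11270502866069/274877906944
(3,0): OLD=1552935153/8388608 → NEW=255, ERR=-586159887/8388608
(3,1): OLD=11284139741/67108864 → NEW=255, ERR=-5828620579/67108864
(3,2): OLD=77150001223/536870912 → NEW=255, ERR=-59752081337/536870912
(3,3): OLD=354917654129/2147483648 → NEW=255, ERR=-192690676111/2147483648
(3,4): OLD=32917630268657/274877906944 → NEW=0, ERR=32917630268657/274877906944
(3,5): OLD=449342431874339/2199023255552 → NEW=255, ERR=-111408498291421/2199023255552
(3,6): OLD=5585160624581821/35184372088832 → NEW=255, ERR=-3386854258070339/35184372088832
Output grid:
  Row 0: .......  (7 black, running=7)
  Row 1: ..#...#  (5 black, running=12)
  Row 2: #.#.##.  (3 black, running=15)
  Row 3: ####.##  (1 black, running=16)

Answer: 16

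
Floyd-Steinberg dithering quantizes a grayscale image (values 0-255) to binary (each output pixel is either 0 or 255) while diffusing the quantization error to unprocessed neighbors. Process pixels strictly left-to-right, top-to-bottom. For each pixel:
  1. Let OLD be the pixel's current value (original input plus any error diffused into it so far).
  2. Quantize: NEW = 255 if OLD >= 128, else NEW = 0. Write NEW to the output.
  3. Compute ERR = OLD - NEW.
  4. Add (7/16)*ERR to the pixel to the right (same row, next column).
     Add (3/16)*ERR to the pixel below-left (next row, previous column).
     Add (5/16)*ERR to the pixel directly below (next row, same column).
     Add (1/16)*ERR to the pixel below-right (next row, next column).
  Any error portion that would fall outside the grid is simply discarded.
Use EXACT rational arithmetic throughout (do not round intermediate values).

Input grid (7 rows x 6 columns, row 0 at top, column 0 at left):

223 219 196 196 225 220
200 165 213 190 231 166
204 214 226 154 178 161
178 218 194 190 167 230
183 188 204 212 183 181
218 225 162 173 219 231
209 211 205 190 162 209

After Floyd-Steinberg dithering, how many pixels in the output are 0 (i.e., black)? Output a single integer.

(0,0): OLD=223 → NEW=255, ERR=-32
(0,1): OLD=205 → NEW=255, ERR=-50
(0,2): OLD=1393/8 → NEW=255, ERR=-647/8
(0,3): OLD=20559/128 → NEW=255, ERR=-12081/128
(0,4): OLD=376233/2048 → NEW=255, ERR=-146007/2048
(0,5): OLD=6186911/32768 → NEW=255, ERR=-2168929/32768
(1,0): OLD=1445/8 → NEW=255, ERR=-595/8
(1,1): OLD=6379/64 → NEW=0, ERR=6379/64
(1,2): OLD=431127/2048 → NEW=255, ERR=-91113/2048
(1,3): OLD=1004499/8192 → NEW=0, ERR=1004499/8192
(1,4): OLD=127956417/524288 → NEW=255, ERR=-5737023/524288
(1,5): OLD=1141457655/8388608 → NEW=255, ERR=-997637385/8388608
(2,0): OLD=204233/1024 → NEW=255, ERR=-56887/1024
(2,1): OLD=6810915/32768 → NEW=255, ERR=-1544925/32768
(2,2): OLD=115705609/524288 → NEW=255, ERR=-17987831/524288
(2,3): OLD=723417249/4194304 → NEW=255, ERR=-346130271/4194304
(2,4): OLD=16621664771/134217728 → NEW=0, ERR=16621664771/134217728
(2,5): OLD=380816852037/2147483648 → NEW=255, ERR=-166791478203/2147483648
(3,0): OLD=79586569/524288 → NEW=255, ERR=-54106871/524288
(3,1): OLD=621642405/4194304 → NEW=255, ERR=-447905115/4194304
(3,2): OLD=3964064679/33554432 → NEW=0, ERR=3964064679/33554432
(3,3): OLD=508894970349/2147483648 → NEW=255, ERR=-38713359891/2147483648
(3,4): OLD=3059611418269/17179869184 → NEW=255, ERR=-1321255223651/17179869184
(3,5): OLD=49429045994131/274877906944 → NEW=255, ERR=-20664820276589/274877906944
(4,0): OLD=8772931927/67108864 → NEW=255, ERR=-8339828393/67108864
(4,1): OLD=124510963547/1073741824 → NEW=0, ERR=124510963547/1073741824
(4,2): OLD=9675573315457/34359738368 → NEW=255, ERR=913840031617/34359738368
(4,3): OLD=115979714863685/549755813888 → NEW=255, ERR=-24208017677755/549755813888
(4,4): OLD=1094928521743989/8796093022208 → NEW=0, ERR=1094928521743989/8796093022208
(4,5): OLD=29155131125758739/140737488355328 → NEW=255, ERR=-6732928404849901/140737488355328
(5,0): OLD=3451558101313/17179869184 → NEW=255, ERR=-929308540607/17179869184
(5,1): OLD=129078020681457/549755813888 → NEW=255, ERR=-11109711859983/549755813888
(5,2): OLD=705715924704987/4398046511104 → NEW=255, ERR=-415785935626533/4398046511104
(5,3): OLD=20108669585805801/140737488355328 → NEW=255, ERR=-15779389944802839/140737488355328
(5,4): OLD=55485834197864197/281474976710656 → NEW=255, ERR=-16290284863353083/281474976710656
(5,5): OLD=894007948526421633/4503599627370496 → NEW=255, ERR=-254409956453054847/4503599627370496
(6,0): OLD=1656364939564403/8796093022208 → NEW=255, ERR=-586638781098637/8796093022208
(6,1): OLD=21729840039935127/140737488355328 → NEW=255, ERR=-14158219490673513/140737488355328
(6,2): OLD=61450854899987951/562949953421312 → NEW=0, ERR=61450854899987951/562949953421312
(6,3): OLD=1674973734864332635/9007199254740992 → NEW=255, ERR=-621862075094620325/9007199254740992
(6,4): OLD=13850839669304104931/144115188075855872 → NEW=0, ERR=13850839669304104931/144115188075855872
(6,5): OLD=529830847728265216469/2305843009213693952 → NEW=255, ERR=-58159119621226741291/2305843009213693952
Output grid:
  Row 0: ######  (0 black, running=0)
  Row 1: #.#.##  (2 black, running=2)
  Row 2: ####.#  (1 black, running=3)
  Row 3: ##.###  (1 black, running=4)
  Row 4: #.##.#  (2 black, running=6)
  Row 5: ######  (0 black, running=6)
  Row 6: ##.#.#  (2 black, running=8)

Answer: 8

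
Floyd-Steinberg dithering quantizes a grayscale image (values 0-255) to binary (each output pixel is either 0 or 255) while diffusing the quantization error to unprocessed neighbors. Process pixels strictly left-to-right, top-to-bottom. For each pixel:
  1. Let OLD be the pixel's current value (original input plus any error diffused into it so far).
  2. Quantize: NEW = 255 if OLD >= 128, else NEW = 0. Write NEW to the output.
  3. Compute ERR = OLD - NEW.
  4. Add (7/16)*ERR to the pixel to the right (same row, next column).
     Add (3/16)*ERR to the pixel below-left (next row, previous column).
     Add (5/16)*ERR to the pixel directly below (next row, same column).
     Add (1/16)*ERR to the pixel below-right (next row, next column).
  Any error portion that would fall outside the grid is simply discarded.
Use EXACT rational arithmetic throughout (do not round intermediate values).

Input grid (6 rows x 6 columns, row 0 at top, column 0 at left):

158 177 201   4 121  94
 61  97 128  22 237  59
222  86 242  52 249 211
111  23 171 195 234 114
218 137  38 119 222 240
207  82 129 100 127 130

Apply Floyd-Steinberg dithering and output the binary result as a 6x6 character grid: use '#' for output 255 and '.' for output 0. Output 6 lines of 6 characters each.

Answer: ###..#
....#.
#.#.##
..###.
##.###
#.#..#

Derivation:
(0,0): OLD=158 → NEW=255, ERR=-97
(0,1): OLD=2153/16 → NEW=255, ERR=-1927/16
(0,2): OLD=37967/256 → NEW=255, ERR=-27313/256
(0,3): OLD=-174807/4096 → NEW=0, ERR=-174807/4096
(0,4): OLD=6706207/65536 → NEW=0, ERR=6706207/65536
(0,5): OLD=145509593/1048576 → NEW=255, ERR=-121877287/1048576
(1,0): OLD=2075/256 → NEW=0, ERR=2075/256
(1,1): OLD=75453/2048 → NEW=0, ERR=75453/2048
(1,2): OLD=6242177/65536 → NEW=0, ERR=6242177/65536
(1,3): OLD=16476461/262144 → NEW=0, ERR=16476461/262144
(1,4): OLD=4563655207/16777216 → NEW=255, ERR=285465127/16777216
(1,5): OLD=9802553825/268435456 → NEW=0, ERR=9802553825/268435456
(2,0): OLD=7583855/32768 → NEW=255, ERR=-771985/32768
(2,1): OLD=110699957/1048576 → NEW=0, ERR=110699957/1048576
(2,2): OLD=5570709599/16777216 → NEW=255, ERR=1292519519/16777216
(2,3): OLD=15366570279/134217728 → NEW=0, ERR=15366570279/134217728
(2,4): OLD=1353695608309/4294967296 → NEW=255, ERR=258478947829/4294967296
(2,5): OLD=17166445604611/68719476736 → NEW=255, ERR=-357020963069/68719476736
(3,0): OLD=2070853247/16777216 → NEW=0, ERR=2070853247/16777216
(3,1): OLD=16504143507/134217728 → NEW=0, ERR=16504143507/134217728
(3,2): OLD=297359397225/1073741824 → NEW=255, ERR=23555232105/1073741824
(3,3): OLD=17624817547451/68719476736 → NEW=255, ERR=101350979771/68719476736
(3,4): OLD=142735057338971/549755813888 → NEW=255, ERR=2547324797531/549755813888
(3,5): OLD=1039390344913781/8796093022208 → NEW=0, ERR=1039390344913781/8796093022208
(4,0): OLD=600497995665/2147483648 → NEW=255, ERR=52889665425/2147483648
(4,1): OLD=6804243903197/34359738368 → NEW=255, ERR=-1957489380643/34359738368
(4,2): OLD=30668439214983/1099511627776 → NEW=0, ERR=30668439214983/1099511627776
(4,3): OLD=2355661798632771/17592186044416 → NEW=255, ERR=-2130345642693309/17592186044416
(4,4): OLD=54244885218821491/281474976710656 → NEW=255, ERR=-17531233842395789/281474976710656
(4,5): OLD=1125751959154689349/4503599627370496 → NEW=255, ERR=-22665945824787131/4503599627370496
(5,0): OLD=112158158566887/549755813888 → NEW=255, ERR=-28029573974553/549755813888
(5,1): OLD=856031745438039/17592186044416 → NEW=0, ERR=856031745438039/17592186044416
(5,2): OLD=18681348929985197/140737488355328 → NEW=255, ERR=-17206710600623443/140737488355328
(5,3): OLD=-5704218175295041/4503599627370496 → NEW=0, ERR=-5704218175295041/4503599627370496
(5,4): OLD=886939985774283871/9007199254740992 → NEW=0, ERR=886939985774283871/9007199254740992
(5,5): OLD=24155895409076713899/144115188075855872 → NEW=255, ERR=-12593477550266533461/144115188075855872
Row 0: ###..#
Row 1: ....#.
Row 2: #.#.##
Row 3: ..###.
Row 4: ##.###
Row 5: #.#..#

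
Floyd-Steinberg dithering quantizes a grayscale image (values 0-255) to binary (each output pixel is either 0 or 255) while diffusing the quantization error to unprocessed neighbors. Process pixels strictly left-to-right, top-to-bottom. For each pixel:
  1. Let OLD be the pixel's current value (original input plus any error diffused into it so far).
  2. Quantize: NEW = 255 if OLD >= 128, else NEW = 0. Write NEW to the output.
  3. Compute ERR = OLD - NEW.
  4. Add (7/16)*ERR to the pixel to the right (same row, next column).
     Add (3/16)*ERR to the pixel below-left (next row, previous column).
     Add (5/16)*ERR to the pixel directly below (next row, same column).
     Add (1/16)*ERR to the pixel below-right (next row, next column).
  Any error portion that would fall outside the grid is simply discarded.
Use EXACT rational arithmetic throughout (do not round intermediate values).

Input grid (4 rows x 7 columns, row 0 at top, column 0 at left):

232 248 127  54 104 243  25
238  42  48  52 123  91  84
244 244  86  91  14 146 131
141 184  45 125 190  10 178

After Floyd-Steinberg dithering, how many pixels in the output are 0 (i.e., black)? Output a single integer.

(0,0): OLD=232 → NEW=255, ERR=-23
(0,1): OLD=3807/16 → NEW=255, ERR=-273/16
(0,2): OLD=30601/256 → NEW=0, ERR=30601/256
(0,3): OLD=435391/4096 → NEW=0, ERR=435391/4096
(0,4): OLD=9863481/65536 → NEW=255, ERR=-6848199/65536
(0,5): OLD=206866575/1048576 → NEW=255, ERR=-60520305/1048576
(0,6): OLD=-4211735/16777216 → NEW=0, ERR=-4211735/16777216
(1,0): OLD=58269/256 → NEW=255, ERR=-7011/256
(1,1): OLD=93515/2048 → NEW=0, ERR=93515/2048
(1,2): OLD=8139303/65536 → NEW=0, ERR=8139303/65536
(1,3): OLD=33405403/262144 → NEW=0, ERR=33405403/262144
(1,4): OLD=2380992113/16777216 → NEW=255, ERR=-1897197967/16777216
(1,5): OLD=2269921089/134217728 → NEW=0, ERR=2269921089/134217728
(1,6): OLD=188363005615/2147483648 → NEW=0, ERR=188363005615/2147483648
(2,0): OLD=7995497/32768 → NEW=255, ERR=-360343/32768
(2,1): OLD=288393235/1048576 → NEW=255, ERR=21006355/1048576
(2,2): OLD=2689773817/16777216 → NEW=255, ERR=-1588416263/16777216
(2,3): OLD=10195254641/134217728 → NEW=0, ERR=10195254641/134217728
(2,4): OLD=24728482241/1073741824 → NEW=0, ERR=24728482241/1073741824
(2,5): OLD=5866561917291/34359738368 → NEW=255, ERR=-2895171366549/34359738368
(2,6): OLD=67401952301469/549755813888 → NEW=0, ERR=67401952301469/549755813888
(3,0): OLD=2370951641/16777216 → NEW=255, ERR=-1907238439/16777216
(3,1): OLD=16386109413/134217728 → NEW=0, ERR=16386109413/134217728
(3,2): OLD=90538728447/1073741824 → NEW=0, ERR=90538728447/1073741824
(3,3): OLD=790397934665/4294967296 → NEW=255, ERR=-304818725815/4294967296
(3,4): OLD=85264784240089/549755813888 → NEW=255, ERR=-54922948301351/549755813888
(3,5): OLD=-156623288699749/4398046511104 → NEW=0, ERR=-156623288699749/4398046511104
(3,6): OLD=13754769599866437/70368744177664 → NEW=255, ERR=-4189260165437883/70368744177664
Output grid:
  Row 0: ##..##.  (3 black, running=3)
  Row 1: #...#..  (5 black, running=8)
  Row 2: ###..#.  (3 black, running=11)
  Row 3: #..##.#  (3 black, running=14)

Answer: 14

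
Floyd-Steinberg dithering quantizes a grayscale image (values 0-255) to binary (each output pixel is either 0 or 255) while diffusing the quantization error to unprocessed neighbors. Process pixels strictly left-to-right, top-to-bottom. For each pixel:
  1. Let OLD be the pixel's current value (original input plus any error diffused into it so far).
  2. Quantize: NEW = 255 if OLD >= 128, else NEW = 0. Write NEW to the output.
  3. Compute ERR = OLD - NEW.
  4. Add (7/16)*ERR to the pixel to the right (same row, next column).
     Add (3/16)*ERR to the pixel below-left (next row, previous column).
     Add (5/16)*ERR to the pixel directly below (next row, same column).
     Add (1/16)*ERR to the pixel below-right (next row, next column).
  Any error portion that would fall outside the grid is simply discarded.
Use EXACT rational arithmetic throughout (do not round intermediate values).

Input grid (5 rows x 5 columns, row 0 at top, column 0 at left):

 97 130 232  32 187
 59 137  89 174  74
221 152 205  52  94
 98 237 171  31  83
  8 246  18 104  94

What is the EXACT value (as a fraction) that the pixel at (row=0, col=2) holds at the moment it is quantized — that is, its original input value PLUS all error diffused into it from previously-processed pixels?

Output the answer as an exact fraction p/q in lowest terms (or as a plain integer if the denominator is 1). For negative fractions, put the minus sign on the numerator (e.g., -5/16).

(0,0): OLD=97 → NEW=0, ERR=97
(0,1): OLD=2759/16 → NEW=255, ERR=-1321/16
(0,2): OLD=50145/256 → NEW=255, ERR=-15135/256
Target (0,2): original=232, with diffused error = 50145/256

Answer: 50145/256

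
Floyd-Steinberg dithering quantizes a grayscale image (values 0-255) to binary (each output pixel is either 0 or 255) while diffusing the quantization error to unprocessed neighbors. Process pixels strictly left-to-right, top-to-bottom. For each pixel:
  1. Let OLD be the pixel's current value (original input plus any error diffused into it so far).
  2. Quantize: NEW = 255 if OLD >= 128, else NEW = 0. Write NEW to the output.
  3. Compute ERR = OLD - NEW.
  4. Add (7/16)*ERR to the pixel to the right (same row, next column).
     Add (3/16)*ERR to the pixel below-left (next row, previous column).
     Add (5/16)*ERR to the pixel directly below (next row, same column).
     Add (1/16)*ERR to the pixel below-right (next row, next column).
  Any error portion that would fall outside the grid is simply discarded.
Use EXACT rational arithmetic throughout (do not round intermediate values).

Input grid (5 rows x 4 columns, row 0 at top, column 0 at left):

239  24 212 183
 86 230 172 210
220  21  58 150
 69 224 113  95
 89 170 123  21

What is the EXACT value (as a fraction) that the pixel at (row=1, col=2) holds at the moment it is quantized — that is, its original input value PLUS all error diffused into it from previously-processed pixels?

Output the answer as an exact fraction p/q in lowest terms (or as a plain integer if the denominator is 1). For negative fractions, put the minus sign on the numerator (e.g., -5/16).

(0,0): OLD=239 → NEW=255, ERR=-16
(0,1): OLD=17 → NEW=0, ERR=17
(0,2): OLD=3511/16 → NEW=255, ERR=-569/16
(0,3): OLD=42865/256 → NEW=255, ERR=-22415/256
(1,0): OLD=1347/16 → NEW=0, ERR=1347/16
(1,1): OLD=33853/128 → NEW=255, ERR=1213/128
(1,2): OLD=613081/4096 → NEW=255, ERR=-431399/4096
Target (1,2): original=172, with diffused error = 613081/4096

Answer: 613081/4096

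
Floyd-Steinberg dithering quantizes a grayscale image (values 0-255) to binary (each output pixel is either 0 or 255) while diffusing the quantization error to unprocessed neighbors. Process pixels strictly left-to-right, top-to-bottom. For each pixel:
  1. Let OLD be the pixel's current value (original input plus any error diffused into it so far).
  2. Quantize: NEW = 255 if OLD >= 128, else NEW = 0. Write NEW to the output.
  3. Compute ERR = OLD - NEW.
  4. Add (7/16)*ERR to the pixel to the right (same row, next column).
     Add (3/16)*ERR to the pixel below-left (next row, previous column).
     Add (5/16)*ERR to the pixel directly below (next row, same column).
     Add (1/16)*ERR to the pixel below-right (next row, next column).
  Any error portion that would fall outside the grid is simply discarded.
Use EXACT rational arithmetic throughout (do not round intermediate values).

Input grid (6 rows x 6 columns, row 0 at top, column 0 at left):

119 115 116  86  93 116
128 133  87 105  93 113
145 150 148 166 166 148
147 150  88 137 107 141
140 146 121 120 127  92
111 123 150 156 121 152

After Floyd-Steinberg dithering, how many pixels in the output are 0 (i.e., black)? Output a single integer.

(0,0): OLD=119 → NEW=0, ERR=119
(0,1): OLD=2673/16 → NEW=255, ERR=-1407/16
(0,2): OLD=19847/256 → NEW=0, ERR=19847/256
(0,3): OLD=491185/4096 → NEW=0, ERR=491185/4096
(0,4): OLD=9533143/65536 → NEW=255, ERR=-7178537/65536
(0,5): OLD=71385057/1048576 → NEW=0, ERR=71385057/1048576
(1,0): OLD=38067/256 → NEW=255, ERR=-27213/256
(1,1): OLD=165861/2048 → NEW=0, ERR=165861/2048
(1,2): OLD=10724809/65536 → NEW=255, ERR=-5986871/65536
(1,3): OLD=22758101/262144 → NEW=0, ERR=22758101/262144
(1,4): OLD=1963123487/16777216 → NEW=0, ERR=1963123487/16777216
(1,5): OLD=47948170025/268435456 → NEW=255, ERR=-20502871255/268435456
(2,0): OLD=4160423/32768 → NEW=0, ERR=4160423/32768
(2,1): OLD=217142941/1048576 → NEW=255, ERR=-50243939/1048576
(2,2): OLD=2010388759/16777216 → NEW=0, ERR=2010388759/16777216
(2,3): OLD=35136165407/134217728 → NEW=255, ERR=910644767/134217728
(2,4): OLD=844559158493/4294967296 → NEW=255, ERR=-250657501987/4294967296
(2,5): OLD=7278209955291/68719476736 → NEW=0, ERR=7278209955291/68719476736
(3,0): OLD=2981186615/16777216 → NEW=255, ERR=-1297003465/16777216
(3,1): OLD=17664040939/134217728 → NEW=255, ERR=-16561479701/134217728
(3,2): OLD=74882231793/1073741824 → NEW=0, ERR=74882231793/1073741824
(3,3): OLD=11419660982099/68719476736 → NEW=255, ERR=-6103805585581/68719476736
(3,4): OLD=38584692450291/549755813888 → NEW=0, ERR=38584692450291/549755813888
(3,5): OLD=1769386201240669/8796093022208 → NEW=255, ERR=-473617519422371/8796093022208
(4,0): OLD=199083133017/2147483648 → NEW=0, ERR=199083133017/2147483648
(4,1): OLD=5368462304005/34359738368 → NEW=255, ERR=-3393270979835/34359738368
(4,2): OLD=82706533053311/1099511627776 → NEW=0, ERR=82706533053311/1099511627776
(4,3): OLD=2509891169914395/17592186044416 → NEW=255, ERR=-1976116271411685/17592186044416
(4,4): OLD=23683779587975115/281474976710656 → NEW=0, ERR=23683779587975115/281474976710656
(4,5): OLD=524094182260881069/4503599627370496 → NEW=0, ERR=524094182260881069/4503599627370496
(5,0): OLD=66769733043423/549755813888 → NEW=0, ERR=66769733043423/549755813888
(5,1): OLD=2905741952562127/17592186044416 → NEW=255, ERR=-1580265488763953/17592186044416
(5,2): OLD=15055103586802517/140737488355328 → NEW=0, ERR=15055103586802517/140737488355328
(5,3): OLD=847467901597670775/4503599627370496 → NEW=255, ERR=-300950003381805705/4503599627370496
(5,4): OLD=1196677250406987671/9007199254740992 → NEW=255, ERR=-1100158559551965289/9007199254740992
(5,5): OLD=20203221440090349891/144115188075855872 → NEW=255, ERR=-16546151519252897469/144115188075855872
Output grid:
  Row 0: .#..#.  (4 black, running=4)
  Row 1: #.#..#  (3 black, running=7)
  Row 2: .#.##.  (3 black, running=10)
  Row 3: ##.#.#  (2 black, running=12)
  Row 4: .#.#..  (4 black, running=16)
  Row 5: .#.###  (2 black, running=18)

Answer: 18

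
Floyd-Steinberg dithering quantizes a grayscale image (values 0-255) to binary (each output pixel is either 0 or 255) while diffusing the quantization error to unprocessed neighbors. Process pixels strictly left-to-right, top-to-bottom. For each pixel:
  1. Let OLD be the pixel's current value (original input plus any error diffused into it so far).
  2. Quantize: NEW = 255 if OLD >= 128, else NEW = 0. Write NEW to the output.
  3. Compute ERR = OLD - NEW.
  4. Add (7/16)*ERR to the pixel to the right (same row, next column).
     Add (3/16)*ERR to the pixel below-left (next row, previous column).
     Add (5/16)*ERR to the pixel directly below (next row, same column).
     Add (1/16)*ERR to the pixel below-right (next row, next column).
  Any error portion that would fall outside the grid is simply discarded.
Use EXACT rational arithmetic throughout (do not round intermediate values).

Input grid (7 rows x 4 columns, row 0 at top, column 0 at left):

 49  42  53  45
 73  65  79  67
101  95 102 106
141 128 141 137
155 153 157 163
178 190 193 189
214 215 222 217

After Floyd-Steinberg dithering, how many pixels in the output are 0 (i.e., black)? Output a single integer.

Answer: 13

Derivation:
(0,0): OLD=49 → NEW=0, ERR=49
(0,1): OLD=1015/16 → NEW=0, ERR=1015/16
(0,2): OLD=20673/256 → NEW=0, ERR=20673/256
(0,3): OLD=329031/4096 → NEW=0, ERR=329031/4096
(1,0): OLD=25653/256 → NEW=0, ERR=25653/256
(1,1): OLD=300787/2048 → NEW=255, ERR=-221453/2048
(1,2): OLD=4977775/65536 → NEW=0, ERR=4977775/65536
(1,3): OLD=136713785/1048576 → NEW=255, ERR=-130673095/1048576
(2,0): OLD=3671329/32768 → NEW=0, ERR=3671329/32768
(2,1): OLD=137081339/1048576 → NEW=255, ERR=-130305541/1048576
(2,2): OLD=86494503/2097152 → NEW=0, ERR=86494503/2097152
(2,3): OLD=3014789163/33554432 → NEW=0, ERR=3014789163/33554432
(3,0): OLD=2562083473/16777216 → NEW=255, ERR=-1716106607/16777216
(3,1): OLD=15878137359/268435456 → NEW=0, ERR=15878137359/268435456
(3,2): OLD=811090553585/4294967296 → NEW=255, ERR=-284126106895/4294967296
(3,3): OLD=9532291371031/68719476736 → NEW=255, ERR=-7991175196649/68719476736
(4,0): OLD=576065814397/4294967296 → NEW=255, ERR=-519150846083/4294967296
(4,1): OLD=3429286697335/34359738368 → NEW=0, ERR=3429286697335/34359738368
(4,2): OLD=177994528345879/1099511627776 → NEW=255, ERR=-102380936737001/1099511627776
(4,3): OLD=1438829468983761/17592186044416 → NEW=0, ERR=1438829468983761/17592186044416
(5,0): OLD=87378361120749/549755813888 → NEW=255, ERR=-52809371420691/549755813888
(5,1): OLD=2711824593314715/17592186044416 → NEW=255, ERR=-1774182848011365/17592186044416
(5,2): OLD=1243349963315743/8796093022208 → NEW=255, ERR=-999653757347297/8796093022208
(5,3): OLD=44759670352578615/281474976710656 → NEW=255, ERR=-27016448708638665/281474976710656
(6,0): OLD=46463597044735729/281474976710656 → NEW=255, ERR=-25312522016481551/281474976710656
(6,1): OLD=526146479055642279/4503599627370496 → NEW=0, ERR=526146479055642279/4503599627370496
(6,2): OLD=15369717263894852065/72057594037927936 → NEW=255, ERR=-3004969215776771615/72057594037927936
(6,3): OLD=186378964062001844263/1152921504606846976 → NEW=255, ERR=-107616019612744134617/1152921504606846976
Output grid:
  Row 0: ....  (4 black, running=4)
  Row 1: .#.#  (2 black, running=6)
  Row 2: .#..  (3 black, running=9)
  Row 3: #.##  (1 black, running=10)
  Row 4: #.#.  (2 black, running=12)
  Row 5: ####  (0 black, running=12)
  Row 6: #.##  (1 black, running=13)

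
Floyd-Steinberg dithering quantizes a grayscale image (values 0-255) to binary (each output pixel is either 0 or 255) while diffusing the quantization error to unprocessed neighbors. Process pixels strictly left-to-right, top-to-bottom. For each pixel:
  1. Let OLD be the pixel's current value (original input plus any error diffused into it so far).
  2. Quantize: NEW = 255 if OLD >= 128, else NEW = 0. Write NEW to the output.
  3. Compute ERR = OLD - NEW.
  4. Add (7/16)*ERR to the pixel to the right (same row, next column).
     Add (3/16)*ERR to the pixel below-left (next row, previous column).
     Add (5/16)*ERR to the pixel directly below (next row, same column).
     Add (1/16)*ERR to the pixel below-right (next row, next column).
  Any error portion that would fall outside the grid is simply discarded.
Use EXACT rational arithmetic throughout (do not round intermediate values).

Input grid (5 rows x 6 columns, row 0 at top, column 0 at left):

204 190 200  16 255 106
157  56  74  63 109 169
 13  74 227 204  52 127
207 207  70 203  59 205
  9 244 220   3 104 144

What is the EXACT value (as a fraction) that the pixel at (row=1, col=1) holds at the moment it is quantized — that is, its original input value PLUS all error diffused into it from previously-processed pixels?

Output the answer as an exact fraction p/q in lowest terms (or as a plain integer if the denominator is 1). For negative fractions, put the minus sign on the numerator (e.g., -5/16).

(0,0): OLD=204 → NEW=255, ERR=-51
(0,1): OLD=2683/16 → NEW=255, ERR=-1397/16
(0,2): OLD=41421/256 → NEW=255, ERR=-23859/256
(0,3): OLD=-101477/4096 → NEW=0, ERR=-101477/4096
(0,4): OLD=16001341/65536 → NEW=255, ERR=-710339/65536
(0,5): OLD=106176683/1048576 → NEW=0, ERR=106176683/1048576
(1,0): OLD=31921/256 → NEW=0, ERR=31921/256
(1,1): OLD=128215/2048 → NEW=0, ERR=128215/2048
Target (1,1): original=56, with diffused error = 128215/2048

Answer: 128215/2048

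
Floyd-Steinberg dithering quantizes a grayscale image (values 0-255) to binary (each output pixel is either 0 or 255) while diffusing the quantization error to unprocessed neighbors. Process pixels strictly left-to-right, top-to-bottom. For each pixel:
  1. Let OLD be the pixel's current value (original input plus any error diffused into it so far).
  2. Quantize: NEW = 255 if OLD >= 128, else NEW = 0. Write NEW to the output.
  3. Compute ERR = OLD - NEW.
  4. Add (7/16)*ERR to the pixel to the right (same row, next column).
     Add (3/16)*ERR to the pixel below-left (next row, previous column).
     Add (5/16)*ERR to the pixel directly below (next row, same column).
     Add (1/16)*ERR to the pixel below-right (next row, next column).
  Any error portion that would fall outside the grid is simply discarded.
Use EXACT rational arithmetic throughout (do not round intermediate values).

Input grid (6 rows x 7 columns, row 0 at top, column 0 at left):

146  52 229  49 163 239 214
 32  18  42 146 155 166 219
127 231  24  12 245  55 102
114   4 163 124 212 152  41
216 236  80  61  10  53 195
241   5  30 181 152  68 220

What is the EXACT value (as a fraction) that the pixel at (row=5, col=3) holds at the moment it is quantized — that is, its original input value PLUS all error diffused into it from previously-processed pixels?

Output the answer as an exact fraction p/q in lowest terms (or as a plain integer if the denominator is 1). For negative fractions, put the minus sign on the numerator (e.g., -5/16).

Answer: 68896498832234667/281474976710656

Derivation:
(0,0): OLD=146 → NEW=255, ERR=-109
(0,1): OLD=69/16 → NEW=0, ERR=69/16
(0,2): OLD=59107/256 → NEW=255, ERR=-6173/256
(0,3): OLD=157493/4096 → NEW=0, ERR=157493/4096
(0,4): OLD=11784819/65536 → NEW=255, ERR=-4926861/65536
(0,5): OLD=216121637/1048576 → NEW=255, ERR=-51265243/1048576
(0,6): OLD=3231467523/16777216 → NEW=255, ERR=-1046722557/16777216
(1,0): OLD=-321/256 → NEW=0, ERR=-321/256
(1,1): OLD=15289/2048 → NEW=0, ERR=15289/2048
(1,2): OLD=2962861/65536 → NEW=0, ERR=2962861/65536
(1,3): OLD=42517673/262144 → NEW=255, ERR=-24329047/262144
(1,4): OLD=1411628763/16777216 → NEW=0, ERR=1411628763/16777216
(1,5): OLD=22969511755/134217728 → NEW=255, ERR=-11256008885/134217728
(1,6): OLD=343076003333/2147483648 → NEW=255, ERR=-204532326907/2147483648
(2,0): OLD=4194563/32768 → NEW=255, ERR=-4161277/32768
(2,1): OLD=195215825/1048576 → NEW=255, ERR=-72171055/1048576
(2,2): OLD=-149635917/16777216 → NEW=0, ERR=-149635917/16777216
(2,3): OLD=-309071141/134217728 → NEW=0, ERR=-309071141/134217728
(2,4): OLD=267105323787/1073741824 → NEW=255, ERR=-6698841333/1073741824
(2,5): OLD=462612621721/34359738368 → NEW=0, ERR=462612621721/34359738368
(2,6): OLD=40069256941503/549755813888 → NEW=0, ERR=40069256941503/549755813888
(3,0): OLD=1030285139/16777216 → NEW=0, ERR=1030285139/16777216
(3,1): OLD=-33714089/134217728 → NEW=0, ERR=-33714089/134217728
(3,2): OLD=166826645429/1073741824 → NEW=255, ERR=-106977519691/1073741824
(3,3): OLD=334856268163/4294967296 → NEW=0, ERR=334856268163/4294967296
(3,4): OLD=135537084601171/549755813888 → NEW=255, ERR=-4650647940269/549755813888
(3,5): OLD=729119288796713/4398046511104 → NEW=255, ERR=-392382571534807/4398046511104
(3,6): OLD=1800425203780983/70368744177664 → NEW=0, ERR=1800425203780983/70368744177664
(4,0): OLD=504966731261/2147483648 → NEW=255, ERR=-42641598979/2147483648
(4,1): OLD=7297721314521/34359738368 → NEW=255, ERR=-1464011969319/34359738368
(4,2): OLD=24643897804375/549755813888 → NEW=0, ERR=24643897804375/549755813888
(4,3): OLD=427326268353517/4398046511104 → NEW=0, ERR=427326268353517/4398046511104
(4,4): OLD=1337345253317495/35184372088832 → NEW=0, ERR=1337345253317495/35184372088832
(4,5): OLD=51810915561307959/1125899906842624 → NEW=0, ERR=51810915561307959/1125899906842624
(4,6): OLD=3919068196267710641/18014398509481984 → NEW=255, ERR=-674603423650195279/18014398509481984
(5,0): OLD=124687787320731/549755813888 → NEW=255, ERR=-15499945220709/549755813888
(5,1): OLD=-59312332452471/4398046511104 → NEW=0, ERR=-59312332452471/4398046511104
(5,2): OLD=1888108591662671/35184372088832 → NEW=0, ERR=1888108591662671/35184372088832
(5,3): OLD=68896498832234667/281474976710656 → NEW=255, ERR=-2879620228982613/281474976710656
Target (5,3): original=181, with diffused error = 68896498832234667/281474976710656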